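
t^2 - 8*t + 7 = (t - 7)*(t - 1)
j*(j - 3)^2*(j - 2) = j^4 - 8*j^3 + 21*j^2 - 18*j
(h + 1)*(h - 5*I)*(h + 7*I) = h^3 + h^2 + 2*I*h^2 + 35*h + 2*I*h + 35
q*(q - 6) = q^2 - 6*q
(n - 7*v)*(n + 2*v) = n^2 - 5*n*v - 14*v^2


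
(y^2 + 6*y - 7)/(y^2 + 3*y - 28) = (y - 1)/(y - 4)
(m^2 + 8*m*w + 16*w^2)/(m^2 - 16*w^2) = (-m - 4*w)/(-m + 4*w)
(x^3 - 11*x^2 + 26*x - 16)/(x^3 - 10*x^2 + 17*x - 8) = (x - 2)/(x - 1)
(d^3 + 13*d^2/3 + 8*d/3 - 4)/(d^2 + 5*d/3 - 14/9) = 3*(d^2 + 5*d + 6)/(3*d + 7)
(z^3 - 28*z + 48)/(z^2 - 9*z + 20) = (z^2 + 4*z - 12)/(z - 5)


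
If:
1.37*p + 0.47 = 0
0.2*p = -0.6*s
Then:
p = -0.34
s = 0.11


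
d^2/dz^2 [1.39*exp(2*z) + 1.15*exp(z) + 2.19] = (5.56*exp(z) + 1.15)*exp(z)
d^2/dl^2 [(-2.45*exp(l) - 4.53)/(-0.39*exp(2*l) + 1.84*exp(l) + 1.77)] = (0.372645*exp(4*l) + 4.514172*exp(3*l) + 0.395226000000001*exp(2*l) + 19.865844*exp(l) - 7.077699)*exp(l)/(0.059319*exp(6*l) - 0.839592*exp(5*l) + 3.153501*exp(4*l) + 1.391408*exp(3*l) - 14.312043*exp(2*l) - 17.293608*exp(l) - 5.545233)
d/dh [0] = 0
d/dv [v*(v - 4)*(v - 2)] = 3*v^2 - 12*v + 8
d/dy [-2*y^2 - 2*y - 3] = -4*y - 2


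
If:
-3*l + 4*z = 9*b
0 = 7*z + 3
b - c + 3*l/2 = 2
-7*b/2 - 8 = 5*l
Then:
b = 72/161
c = -712/161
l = -44/23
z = -3/7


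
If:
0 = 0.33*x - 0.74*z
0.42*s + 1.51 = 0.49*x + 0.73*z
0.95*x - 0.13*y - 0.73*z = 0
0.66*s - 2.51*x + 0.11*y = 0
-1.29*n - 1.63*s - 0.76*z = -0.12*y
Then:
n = 12.24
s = -10.18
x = -3.39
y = -16.28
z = -1.51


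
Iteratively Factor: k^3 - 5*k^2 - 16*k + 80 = (k + 4)*(k^2 - 9*k + 20) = (k - 5)*(k + 4)*(k - 4)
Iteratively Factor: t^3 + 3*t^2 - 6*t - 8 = (t - 2)*(t^2 + 5*t + 4) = (t - 2)*(t + 1)*(t + 4)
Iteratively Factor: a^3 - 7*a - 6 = (a + 2)*(a^2 - 2*a - 3) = (a - 3)*(a + 2)*(a + 1)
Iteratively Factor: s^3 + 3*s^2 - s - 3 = (s + 1)*(s^2 + 2*s - 3) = (s + 1)*(s + 3)*(s - 1)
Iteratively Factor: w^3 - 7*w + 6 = (w + 3)*(w^2 - 3*w + 2) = (w - 1)*(w + 3)*(w - 2)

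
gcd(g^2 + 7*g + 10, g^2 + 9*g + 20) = g + 5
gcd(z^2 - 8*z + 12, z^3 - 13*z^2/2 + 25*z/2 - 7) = z - 2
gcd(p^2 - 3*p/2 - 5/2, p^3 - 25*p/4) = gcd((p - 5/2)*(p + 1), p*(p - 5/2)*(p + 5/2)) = p - 5/2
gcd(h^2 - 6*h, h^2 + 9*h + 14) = 1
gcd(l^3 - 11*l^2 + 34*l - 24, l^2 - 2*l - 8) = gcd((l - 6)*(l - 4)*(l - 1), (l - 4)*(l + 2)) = l - 4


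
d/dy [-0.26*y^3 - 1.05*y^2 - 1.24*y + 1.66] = -0.78*y^2 - 2.1*y - 1.24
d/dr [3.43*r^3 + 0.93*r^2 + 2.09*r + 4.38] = 10.29*r^2 + 1.86*r + 2.09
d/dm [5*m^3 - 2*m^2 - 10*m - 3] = 15*m^2 - 4*m - 10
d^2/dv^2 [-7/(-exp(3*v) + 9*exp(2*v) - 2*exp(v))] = 7*((-9*exp(2*v) + 36*exp(v) - 2)*(exp(2*v) - 9*exp(v) + 2) + 2*(3*exp(2*v) - 18*exp(v) + 2)^2)*exp(-v)/(exp(2*v) - 9*exp(v) + 2)^3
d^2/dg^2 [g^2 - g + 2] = 2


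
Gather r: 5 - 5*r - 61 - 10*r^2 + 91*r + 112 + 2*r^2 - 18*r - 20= -8*r^2 + 68*r + 36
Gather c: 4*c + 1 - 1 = 4*c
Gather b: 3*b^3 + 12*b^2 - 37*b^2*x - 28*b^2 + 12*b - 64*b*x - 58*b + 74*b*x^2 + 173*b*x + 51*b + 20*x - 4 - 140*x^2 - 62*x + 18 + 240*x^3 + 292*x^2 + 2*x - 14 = 3*b^3 + b^2*(-37*x - 16) + b*(74*x^2 + 109*x + 5) + 240*x^3 + 152*x^2 - 40*x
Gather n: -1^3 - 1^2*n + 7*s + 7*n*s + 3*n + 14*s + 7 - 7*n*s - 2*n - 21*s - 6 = 0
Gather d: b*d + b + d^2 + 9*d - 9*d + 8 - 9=b*d + b + d^2 - 1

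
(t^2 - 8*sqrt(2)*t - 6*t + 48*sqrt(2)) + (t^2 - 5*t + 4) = 2*t^2 - 8*sqrt(2)*t - 11*t + 4 + 48*sqrt(2)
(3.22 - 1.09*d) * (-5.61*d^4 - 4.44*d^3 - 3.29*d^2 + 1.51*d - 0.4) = 6.1149*d^5 - 13.2246*d^4 - 10.7107*d^3 - 12.2397*d^2 + 5.2982*d - 1.288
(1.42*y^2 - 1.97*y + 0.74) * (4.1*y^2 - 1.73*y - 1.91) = 5.822*y^4 - 10.5336*y^3 + 3.7299*y^2 + 2.4825*y - 1.4134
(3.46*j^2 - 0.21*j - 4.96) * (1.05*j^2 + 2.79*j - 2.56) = 3.633*j^4 + 9.4329*j^3 - 14.6515*j^2 - 13.3008*j + 12.6976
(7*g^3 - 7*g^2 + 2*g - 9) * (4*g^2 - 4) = 28*g^5 - 28*g^4 - 20*g^3 - 8*g^2 - 8*g + 36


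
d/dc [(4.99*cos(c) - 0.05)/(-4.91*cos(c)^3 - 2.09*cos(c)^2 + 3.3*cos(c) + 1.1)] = (-49.0018*cos(c)^3 - 9.6926*cos(c)^2 + 0.209*cos(c) - 5.654)*sin(c)/(24.1081*cos(c)^6 + 20.5238*cos(c)^5 - 28.0379*cos(c)^4 - 24.596*cos(c)^3 + 6.292*cos(c)^2 + 7.26*cos(c) + 1.21)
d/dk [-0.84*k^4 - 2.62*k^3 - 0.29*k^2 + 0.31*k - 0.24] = -3.36*k^3 - 7.86*k^2 - 0.58*k + 0.31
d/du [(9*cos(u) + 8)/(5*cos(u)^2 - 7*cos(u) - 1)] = (45*cos(u)^2 + 80*cos(u) - 47)*sin(u)/(5*sin(u)^2 + 7*cos(u) - 4)^2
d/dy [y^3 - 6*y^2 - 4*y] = 3*y^2 - 12*y - 4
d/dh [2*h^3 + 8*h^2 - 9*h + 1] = 6*h^2 + 16*h - 9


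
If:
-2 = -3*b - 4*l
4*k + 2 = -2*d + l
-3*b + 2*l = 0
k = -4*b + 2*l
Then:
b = 2/9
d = -7/18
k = -2/9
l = 1/3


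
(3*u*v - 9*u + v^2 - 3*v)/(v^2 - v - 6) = (3*u + v)/(v + 2)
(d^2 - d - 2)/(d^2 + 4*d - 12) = (d + 1)/(d + 6)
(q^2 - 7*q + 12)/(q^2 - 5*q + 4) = (q - 3)/(q - 1)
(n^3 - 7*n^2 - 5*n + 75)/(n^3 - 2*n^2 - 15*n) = (n - 5)/n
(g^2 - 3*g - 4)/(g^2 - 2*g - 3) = (g - 4)/(g - 3)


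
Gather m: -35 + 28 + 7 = 0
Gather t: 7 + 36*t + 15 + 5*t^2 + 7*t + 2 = 5*t^2 + 43*t + 24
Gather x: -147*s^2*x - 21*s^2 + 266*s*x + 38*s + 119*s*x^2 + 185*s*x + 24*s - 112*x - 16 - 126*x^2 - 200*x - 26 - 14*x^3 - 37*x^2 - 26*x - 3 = -21*s^2 + 62*s - 14*x^3 + x^2*(119*s - 163) + x*(-147*s^2 + 451*s - 338) - 45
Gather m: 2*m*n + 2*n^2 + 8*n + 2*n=2*m*n + 2*n^2 + 10*n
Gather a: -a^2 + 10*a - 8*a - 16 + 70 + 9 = -a^2 + 2*a + 63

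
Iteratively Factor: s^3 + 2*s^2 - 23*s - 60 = (s - 5)*(s^2 + 7*s + 12) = (s - 5)*(s + 3)*(s + 4)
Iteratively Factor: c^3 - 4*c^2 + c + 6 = (c - 2)*(c^2 - 2*c - 3) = (c - 2)*(c + 1)*(c - 3)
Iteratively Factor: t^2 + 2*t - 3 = (t - 1)*(t + 3)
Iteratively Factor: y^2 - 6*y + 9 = (y - 3)*(y - 3)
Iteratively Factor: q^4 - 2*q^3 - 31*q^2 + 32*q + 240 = (q - 4)*(q^3 + 2*q^2 - 23*q - 60) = (q - 4)*(q + 3)*(q^2 - q - 20) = (q - 4)*(q + 3)*(q + 4)*(q - 5)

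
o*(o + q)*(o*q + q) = o^3*q + o^2*q^2 + o^2*q + o*q^2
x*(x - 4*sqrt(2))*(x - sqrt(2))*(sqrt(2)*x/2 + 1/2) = sqrt(2)*x^4/2 - 9*x^3/2 + 3*sqrt(2)*x^2/2 + 4*x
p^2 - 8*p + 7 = (p - 7)*(p - 1)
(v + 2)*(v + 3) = v^2 + 5*v + 6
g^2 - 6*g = g*(g - 6)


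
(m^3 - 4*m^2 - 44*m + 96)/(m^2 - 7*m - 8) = (m^2 + 4*m - 12)/(m + 1)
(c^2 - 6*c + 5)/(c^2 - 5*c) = (c - 1)/c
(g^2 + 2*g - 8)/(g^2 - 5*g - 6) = (-g^2 - 2*g + 8)/(-g^2 + 5*g + 6)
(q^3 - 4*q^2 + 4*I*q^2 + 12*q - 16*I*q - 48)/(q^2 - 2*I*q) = q - 4 + 6*I - 24*I/q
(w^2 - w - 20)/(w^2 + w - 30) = (w + 4)/(w + 6)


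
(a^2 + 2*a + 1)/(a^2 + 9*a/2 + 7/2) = 2*(a + 1)/(2*a + 7)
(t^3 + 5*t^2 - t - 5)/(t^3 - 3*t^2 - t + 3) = (t + 5)/(t - 3)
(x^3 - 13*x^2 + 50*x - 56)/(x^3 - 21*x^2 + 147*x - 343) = (x^2 - 6*x + 8)/(x^2 - 14*x + 49)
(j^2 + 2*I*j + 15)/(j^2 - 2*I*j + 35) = (j - 3*I)/(j - 7*I)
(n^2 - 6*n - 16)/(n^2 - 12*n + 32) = (n + 2)/(n - 4)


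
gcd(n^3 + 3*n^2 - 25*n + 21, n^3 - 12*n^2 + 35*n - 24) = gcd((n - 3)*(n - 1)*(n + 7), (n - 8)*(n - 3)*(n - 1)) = n^2 - 4*n + 3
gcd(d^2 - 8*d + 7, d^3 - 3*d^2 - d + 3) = d - 1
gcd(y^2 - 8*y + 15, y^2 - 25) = y - 5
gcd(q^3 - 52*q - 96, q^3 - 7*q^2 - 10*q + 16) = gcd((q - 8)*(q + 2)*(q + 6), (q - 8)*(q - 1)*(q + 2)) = q^2 - 6*q - 16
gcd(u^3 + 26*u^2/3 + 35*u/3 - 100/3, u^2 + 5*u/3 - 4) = u - 4/3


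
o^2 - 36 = (o - 6)*(o + 6)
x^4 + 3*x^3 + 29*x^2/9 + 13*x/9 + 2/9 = (x + 1/3)*(x + 2/3)*(x + 1)^2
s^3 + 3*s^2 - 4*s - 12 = (s - 2)*(s + 2)*(s + 3)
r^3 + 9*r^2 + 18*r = r*(r + 3)*(r + 6)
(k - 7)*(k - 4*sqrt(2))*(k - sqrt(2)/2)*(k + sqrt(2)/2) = k^4 - 7*k^3 - 4*sqrt(2)*k^3 - k^2/2 + 28*sqrt(2)*k^2 + 2*sqrt(2)*k + 7*k/2 - 14*sqrt(2)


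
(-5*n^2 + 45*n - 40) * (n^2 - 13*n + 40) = -5*n^4 + 110*n^3 - 825*n^2 + 2320*n - 1600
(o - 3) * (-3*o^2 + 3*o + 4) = -3*o^3 + 12*o^2 - 5*o - 12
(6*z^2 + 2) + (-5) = 6*z^2 - 3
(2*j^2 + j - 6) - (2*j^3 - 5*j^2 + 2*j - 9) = -2*j^3 + 7*j^2 - j + 3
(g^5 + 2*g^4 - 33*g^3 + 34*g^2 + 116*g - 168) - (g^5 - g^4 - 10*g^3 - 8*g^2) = 3*g^4 - 23*g^3 + 42*g^2 + 116*g - 168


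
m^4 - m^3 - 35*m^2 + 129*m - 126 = (m - 3)^2*(m - 2)*(m + 7)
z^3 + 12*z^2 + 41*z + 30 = (z + 1)*(z + 5)*(z + 6)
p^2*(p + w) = p^3 + p^2*w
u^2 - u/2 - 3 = (u - 2)*(u + 3/2)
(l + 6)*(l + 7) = l^2 + 13*l + 42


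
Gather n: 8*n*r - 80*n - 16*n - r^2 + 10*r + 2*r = n*(8*r - 96) - r^2 + 12*r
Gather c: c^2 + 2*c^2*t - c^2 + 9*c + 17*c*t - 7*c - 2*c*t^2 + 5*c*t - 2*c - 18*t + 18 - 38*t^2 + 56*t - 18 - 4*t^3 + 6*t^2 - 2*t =2*c^2*t + c*(-2*t^2 + 22*t) - 4*t^3 - 32*t^2 + 36*t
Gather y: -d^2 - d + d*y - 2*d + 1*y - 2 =-d^2 - 3*d + y*(d + 1) - 2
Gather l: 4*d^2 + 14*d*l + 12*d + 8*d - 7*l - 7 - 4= 4*d^2 + 20*d + l*(14*d - 7) - 11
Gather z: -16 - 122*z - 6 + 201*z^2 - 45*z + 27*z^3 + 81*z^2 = 27*z^3 + 282*z^2 - 167*z - 22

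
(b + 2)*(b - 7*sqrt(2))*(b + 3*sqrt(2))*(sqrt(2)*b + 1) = sqrt(2)*b^4 - 7*b^3 + 2*sqrt(2)*b^3 - 46*sqrt(2)*b^2 - 14*b^2 - 92*sqrt(2)*b - 42*b - 84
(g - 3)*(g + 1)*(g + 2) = g^3 - 7*g - 6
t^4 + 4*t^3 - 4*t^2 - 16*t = t*(t - 2)*(t + 2)*(t + 4)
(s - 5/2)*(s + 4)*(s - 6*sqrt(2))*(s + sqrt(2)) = s^4 - 5*sqrt(2)*s^3 + 3*s^3/2 - 22*s^2 - 15*sqrt(2)*s^2/2 - 18*s + 50*sqrt(2)*s + 120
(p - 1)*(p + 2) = p^2 + p - 2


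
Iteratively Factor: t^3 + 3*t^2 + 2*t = (t + 1)*(t^2 + 2*t) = t*(t + 1)*(t + 2)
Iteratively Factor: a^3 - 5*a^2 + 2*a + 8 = (a - 4)*(a^2 - a - 2) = (a - 4)*(a - 2)*(a + 1)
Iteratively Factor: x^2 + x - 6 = (x - 2)*(x + 3)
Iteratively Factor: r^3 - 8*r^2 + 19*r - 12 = (r - 1)*(r^2 - 7*r + 12) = (r - 4)*(r - 1)*(r - 3)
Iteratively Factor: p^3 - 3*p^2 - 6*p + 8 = (p - 4)*(p^2 + p - 2) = (p - 4)*(p + 2)*(p - 1)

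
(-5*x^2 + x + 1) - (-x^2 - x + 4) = -4*x^2 + 2*x - 3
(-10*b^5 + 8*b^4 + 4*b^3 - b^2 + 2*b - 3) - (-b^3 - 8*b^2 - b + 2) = -10*b^5 + 8*b^4 + 5*b^3 + 7*b^2 + 3*b - 5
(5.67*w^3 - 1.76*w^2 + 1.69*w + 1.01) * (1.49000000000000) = 8.4483*w^3 - 2.6224*w^2 + 2.5181*w + 1.5049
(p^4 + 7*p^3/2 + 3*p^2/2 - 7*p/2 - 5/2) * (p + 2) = p^5 + 11*p^4/2 + 17*p^3/2 - p^2/2 - 19*p/2 - 5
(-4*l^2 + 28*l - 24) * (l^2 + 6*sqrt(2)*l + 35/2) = -4*l^4 - 24*sqrt(2)*l^3 + 28*l^3 - 94*l^2 + 168*sqrt(2)*l^2 - 144*sqrt(2)*l + 490*l - 420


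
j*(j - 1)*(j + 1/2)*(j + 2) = j^4 + 3*j^3/2 - 3*j^2/2 - j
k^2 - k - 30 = (k - 6)*(k + 5)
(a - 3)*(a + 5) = a^2 + 2*a - 15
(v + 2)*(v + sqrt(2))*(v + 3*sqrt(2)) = v^3 + 2*v^2 + 4*sqrt(2)*v^2 + 6*v + 8*sqrt(2)*v + 12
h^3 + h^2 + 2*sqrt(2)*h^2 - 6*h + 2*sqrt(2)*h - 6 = (h + 1)*(h - sqrt(2))*(h + 3*sqrt(2))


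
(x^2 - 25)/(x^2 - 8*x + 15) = (x + 5)/(x - 3)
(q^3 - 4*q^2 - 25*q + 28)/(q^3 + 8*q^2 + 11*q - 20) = (q - 7)/(q + 5)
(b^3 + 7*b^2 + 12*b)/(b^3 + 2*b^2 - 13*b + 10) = b*(b^2 + 7*b + 12)/(b^3 + 2*b^2 - 13*b + 10)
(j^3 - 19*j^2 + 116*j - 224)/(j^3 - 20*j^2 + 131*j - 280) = (j - 4)/(j - 5)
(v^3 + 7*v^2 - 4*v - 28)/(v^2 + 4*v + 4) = (v^2 + 5*v - 14)/(v + 2)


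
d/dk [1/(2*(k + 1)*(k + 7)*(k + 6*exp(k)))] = ((k + 1)*(k + 7)*(-6*exp(k) - 1) - (k + 1)*(k + 6*exp(k)) - (k + 7)*(k + 6*exp(k)))/(2*(k + 1)^2*(k + 7)^2*(k + 6*exp(k))^2)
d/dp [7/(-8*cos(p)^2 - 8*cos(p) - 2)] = -14*sin(p)/(2*cos(p) + 1)^3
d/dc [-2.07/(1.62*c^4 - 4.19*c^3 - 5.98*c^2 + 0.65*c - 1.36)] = (13.4136*c^3 - 26.0199*c^2 - 24.7572*c + 1.3455)/(-1.62*c^4 + 4.19*c^3 + 5.98*c^2 - 0.65*c + 1.36)^2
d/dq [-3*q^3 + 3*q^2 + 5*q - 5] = -9*q^2 + 6*q + 5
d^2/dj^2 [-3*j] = 0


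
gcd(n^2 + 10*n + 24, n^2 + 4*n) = n + 4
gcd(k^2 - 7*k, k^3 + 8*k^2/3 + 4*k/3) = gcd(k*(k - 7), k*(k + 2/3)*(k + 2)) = k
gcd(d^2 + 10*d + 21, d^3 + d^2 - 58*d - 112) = d + 7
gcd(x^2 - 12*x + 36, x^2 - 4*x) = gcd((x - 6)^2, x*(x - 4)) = 1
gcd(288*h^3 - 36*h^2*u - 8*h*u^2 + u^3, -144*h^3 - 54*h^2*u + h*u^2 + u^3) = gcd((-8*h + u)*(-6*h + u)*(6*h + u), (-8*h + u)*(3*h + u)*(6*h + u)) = -48*h^2 - 2*h*u + u^2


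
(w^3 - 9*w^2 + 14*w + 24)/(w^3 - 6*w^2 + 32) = (w^2 - 5*w - 6)/(w^2 - 2*w - 8)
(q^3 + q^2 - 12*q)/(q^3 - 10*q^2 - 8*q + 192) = q*(q - 3)/(q^2 - 14*q + 48)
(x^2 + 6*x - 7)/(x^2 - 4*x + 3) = (x + 7)/(x - 3)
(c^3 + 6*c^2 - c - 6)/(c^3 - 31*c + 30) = (c + 1)/(c - 5)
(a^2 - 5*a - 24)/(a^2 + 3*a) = (a - 8)/a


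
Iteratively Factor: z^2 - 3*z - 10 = (z + 2)*(z - 5)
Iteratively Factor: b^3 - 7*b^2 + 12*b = (b - 3)*(b^2 - 4*b) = (b - 4)*(b - 3)*(b)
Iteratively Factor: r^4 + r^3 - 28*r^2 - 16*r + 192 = (r + 4)*(r^3 - 3*r^2 - 16*r + 48) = (r - 4)*(r + 4)*(r^2 + r - 12) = (r - 4)*(r + 4)^2*(r - 3)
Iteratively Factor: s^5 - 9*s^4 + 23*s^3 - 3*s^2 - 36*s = (s - 3)*(s^4 - 6*s^3 + 5*s^2 + 12*s) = (s - 3)^2*(s^3 - 3*s^2 - 4*s) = (s - 3)^2*(s + 1)*(s^2 - 4*s) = (s - 4)*(s - 3)^2*(s + 1)*(s)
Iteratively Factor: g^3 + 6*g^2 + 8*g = (g + 2)*(g^2 + 4*g) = (g + 2)*(g + 4)*(g)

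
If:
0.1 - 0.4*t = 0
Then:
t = 0.25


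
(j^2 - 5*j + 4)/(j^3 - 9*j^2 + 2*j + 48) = (j^2 - 5*j + 4)/(j^3 - 9*j^2 + 2*j + 48)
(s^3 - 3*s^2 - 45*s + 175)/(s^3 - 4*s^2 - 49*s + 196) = (s^2 - 10*s + 25)/(s^2 - 11*s + 28)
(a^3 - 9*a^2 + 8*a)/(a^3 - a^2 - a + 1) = a*(a - 8)/(a^2 - 1)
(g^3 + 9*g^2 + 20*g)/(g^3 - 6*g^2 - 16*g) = (g^2 + 9*g + 20)/(g^2 - 6*g - 16)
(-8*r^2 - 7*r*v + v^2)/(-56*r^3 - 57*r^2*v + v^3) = 1/(7*r + v)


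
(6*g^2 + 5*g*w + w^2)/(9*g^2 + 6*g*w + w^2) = (2*g + w)/(3*g + w)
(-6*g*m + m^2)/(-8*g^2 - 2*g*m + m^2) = m*(6*g - m)/(8*g^2 + 2*g*m - m^2)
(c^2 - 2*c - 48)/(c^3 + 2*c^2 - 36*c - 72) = (c - 8)/(c^2 - 4*c - 12)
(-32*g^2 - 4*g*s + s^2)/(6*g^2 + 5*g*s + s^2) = (-32*g^2 - 4*g*s + s^2)/(6*g^2 + 5*g*s + s^2)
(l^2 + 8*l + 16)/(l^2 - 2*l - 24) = (l + 4)/(l - 6)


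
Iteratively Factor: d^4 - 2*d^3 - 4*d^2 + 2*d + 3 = (d + 1)*(d^3 - 3*d^2 - d + 3) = (d - 3)*(d + 1)*(d^2 - 1) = (d - 3)*(d + 1)^2*(d - 1)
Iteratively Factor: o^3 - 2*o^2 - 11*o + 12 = (o - 1)*(o^2 - o - 12) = (o - 1)*(o + 3)*(o - 4)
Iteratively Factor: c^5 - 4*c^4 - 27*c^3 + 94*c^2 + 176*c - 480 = (c - 4)*(c^4 - 27*c^2 - 14*c + 120) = (c - 4)*(c + 3)*(c^3 - 3*c^2 - 18*c + 40) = (c - 4)*(c - 2)*(c + 3)*(c^2 - c - 20) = (c - 4)*(c - 2)*(c + 3)*(c + 4)*(c - 5)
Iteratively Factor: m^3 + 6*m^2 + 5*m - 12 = (m - 1)*(m^2 + 7*m + 12) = (m - 1)*(m + 3)*(m + 4)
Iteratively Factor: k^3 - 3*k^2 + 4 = (k + 1)*(k^2 - 4*k + 4) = (k - 2)*(k + 1)*(k - 2)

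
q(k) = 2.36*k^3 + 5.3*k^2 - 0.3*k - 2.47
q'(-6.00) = 190.98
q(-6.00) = -319.63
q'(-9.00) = 477.78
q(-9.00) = -1290.91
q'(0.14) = 1.32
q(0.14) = -2.40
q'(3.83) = 144.15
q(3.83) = 206.72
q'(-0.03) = -0.61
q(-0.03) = -2.46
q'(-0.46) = -3.68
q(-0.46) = -1.44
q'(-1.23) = -2.63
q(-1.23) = 1.53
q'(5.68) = 288.33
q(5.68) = 599.29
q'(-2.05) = 7.72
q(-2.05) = 0.09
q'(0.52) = 7.13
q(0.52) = -0.86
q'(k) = 7.08*k^2 + 10.6*k - 0.3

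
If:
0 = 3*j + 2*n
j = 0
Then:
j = 0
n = 0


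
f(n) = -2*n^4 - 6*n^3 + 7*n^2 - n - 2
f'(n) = -8*n^3 - 18*n^2 + 14*n - 1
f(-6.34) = -1416.62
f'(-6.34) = 1225.44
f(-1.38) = 21.23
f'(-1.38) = -33.57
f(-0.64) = 2.74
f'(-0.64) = -15.24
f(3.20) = -339.84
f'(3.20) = -402.66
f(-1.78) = 35.72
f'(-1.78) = -37.83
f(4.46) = -1190.87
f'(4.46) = -1006.34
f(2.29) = -94.64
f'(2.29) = -159.41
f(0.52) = -1.62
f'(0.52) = 0.29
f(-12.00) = -30086.00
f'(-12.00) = 11063.00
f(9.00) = -16940.00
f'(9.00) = -7165.00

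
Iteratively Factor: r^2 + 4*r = (r + 4)*(r)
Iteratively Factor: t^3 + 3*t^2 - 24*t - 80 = (t + 4)*(t^2 - t - 20) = (t - 5)*(t + 4)*(t + 4)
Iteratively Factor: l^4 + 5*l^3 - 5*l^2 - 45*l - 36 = (l + 1)*(l^3 + 4*l^2 - 9*l - 36) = (l + 1)*(l + 4)*(l^2 - 9) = (l - 3)*(l + 1)*(l + 4)*(l + 3)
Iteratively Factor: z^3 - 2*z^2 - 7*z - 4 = (z + 1)*(z^2 - 3*z - 4) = (z - 4)*(z + 1)*(z + 1)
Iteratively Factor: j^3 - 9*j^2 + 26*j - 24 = (j - 4)*(j^2 - 5*j + 6) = (j - 4)*(j - 2)*(j - 3)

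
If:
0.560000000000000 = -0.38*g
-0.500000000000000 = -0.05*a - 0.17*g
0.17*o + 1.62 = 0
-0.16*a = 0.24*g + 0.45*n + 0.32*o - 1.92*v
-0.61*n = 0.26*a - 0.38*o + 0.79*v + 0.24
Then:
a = 15.01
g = -1.47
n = -9.25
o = -9.53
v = -2.69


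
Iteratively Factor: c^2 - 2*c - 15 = (c - 5)*(c + 3)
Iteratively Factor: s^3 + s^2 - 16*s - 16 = (s + 1)*(s^2 - 16) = (s + 1)*(s + 4)*(s - 4)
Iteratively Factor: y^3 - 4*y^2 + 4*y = (y - 2)*(y^2 - 2*y) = y*(y - 2)*(y - 2)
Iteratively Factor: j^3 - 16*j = (j)*(j^2 - 16) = j*(j + 4)*(j - 4)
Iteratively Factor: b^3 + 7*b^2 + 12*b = (b)*(b^2 + 7*b + 12) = b*(b + 4)*(b + 3)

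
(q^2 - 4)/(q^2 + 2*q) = (q - 2)/q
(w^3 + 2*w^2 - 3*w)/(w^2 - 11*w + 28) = w*(w^2 + 2*w - 3)/(w^2 - 11*w + 28)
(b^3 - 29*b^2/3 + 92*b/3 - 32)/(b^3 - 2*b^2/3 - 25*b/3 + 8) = (b^2 - 7*b + 12)/(b^2 + 2*b - 3)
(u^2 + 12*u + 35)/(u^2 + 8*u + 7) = (u + 5)/(u + 1)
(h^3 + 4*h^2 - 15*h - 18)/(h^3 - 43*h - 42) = (h - 3)/(h - 7)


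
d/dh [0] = 0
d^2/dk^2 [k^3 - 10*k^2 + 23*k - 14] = 6*k - 20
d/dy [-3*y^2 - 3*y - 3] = -6*y - 3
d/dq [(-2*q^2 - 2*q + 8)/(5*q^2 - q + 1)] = 6*(2*q^2 - 14*q + 1)/(25*q^4 - 10*q^3 + 11*q^2 - 2*q + 1)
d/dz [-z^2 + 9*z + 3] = 9 - 2*z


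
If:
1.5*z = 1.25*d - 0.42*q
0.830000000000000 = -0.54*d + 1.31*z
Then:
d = 2.42592592592593*z - 1.53703703703704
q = 3.64858906525573*z - 4.57451499118166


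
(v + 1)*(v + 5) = v^2 + 6*v + 5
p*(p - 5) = p^2 - 5*p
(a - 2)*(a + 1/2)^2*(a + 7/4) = a^4 + 3*a^3/4 - 7*a^2/2 - 57*a/16 - 7/8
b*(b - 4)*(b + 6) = b^3 + 2*b^2 - 24*b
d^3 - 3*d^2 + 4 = (d - 2)^2*(d + 1)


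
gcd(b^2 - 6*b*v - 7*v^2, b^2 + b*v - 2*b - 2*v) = b + v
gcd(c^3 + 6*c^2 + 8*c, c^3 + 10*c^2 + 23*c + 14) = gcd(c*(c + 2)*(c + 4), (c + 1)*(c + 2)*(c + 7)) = c + 2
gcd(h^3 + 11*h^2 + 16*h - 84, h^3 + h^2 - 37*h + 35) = h + 7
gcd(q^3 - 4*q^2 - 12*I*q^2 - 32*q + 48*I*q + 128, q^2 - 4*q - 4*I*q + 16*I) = q^2 + q*(-4 - 4*I) + 16*I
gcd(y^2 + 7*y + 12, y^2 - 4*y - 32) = y + 4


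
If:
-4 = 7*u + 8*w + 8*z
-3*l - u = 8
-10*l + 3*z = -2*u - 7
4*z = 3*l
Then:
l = -36/55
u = -332/55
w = 58/11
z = -27/55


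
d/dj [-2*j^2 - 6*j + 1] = -4*j - 6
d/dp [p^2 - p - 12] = 2*p - 1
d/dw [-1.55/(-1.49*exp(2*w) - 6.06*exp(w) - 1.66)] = (-4.619*exp(w) - 9.393)*exp(w)/(1.49*exp(2*w) + 6.06*exp(w) + 1.66)^2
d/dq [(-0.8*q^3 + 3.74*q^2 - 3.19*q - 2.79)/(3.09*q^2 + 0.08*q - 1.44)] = (-2.472*q^4 - 0.128*q^3 + 13.6123*q^2 + 6.471*q + 4.8168)/(9.5481*q^4 + 0.4944*q^3 - 8.8928*q^2 - 0.2304*q + 2.0736)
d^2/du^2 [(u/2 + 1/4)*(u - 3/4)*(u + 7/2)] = 3*u + 13/4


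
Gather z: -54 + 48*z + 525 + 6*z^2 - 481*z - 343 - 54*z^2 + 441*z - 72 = -48*z^2 + 8*z + 56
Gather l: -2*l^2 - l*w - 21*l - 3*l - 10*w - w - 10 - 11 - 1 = -2*l^2 + l*(-w - 24) - 11*w - 22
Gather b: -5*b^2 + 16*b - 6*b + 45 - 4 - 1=-5*b^2 + 10*b + 40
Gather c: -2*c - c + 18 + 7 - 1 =24 - 3*c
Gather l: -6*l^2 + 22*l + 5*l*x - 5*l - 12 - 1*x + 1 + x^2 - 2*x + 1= -6*l^2 + l*(5*x + 17) + x^2 - 3*x - 10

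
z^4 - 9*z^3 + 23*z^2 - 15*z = z*(z - 5)*(z - 3)*(z - 1)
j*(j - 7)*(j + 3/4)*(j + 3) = j^4 - 13*j^3/4 - 24*j^2 - 63*j/4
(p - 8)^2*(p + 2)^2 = p^4 - 12*p^3 + 4*p^2 + 192*p + 256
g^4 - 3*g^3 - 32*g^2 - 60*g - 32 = (g - 8)*(g + 1)*(g + 2)^2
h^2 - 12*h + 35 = (h - 7)*(h - 5)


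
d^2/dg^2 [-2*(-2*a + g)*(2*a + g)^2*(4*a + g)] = -16*a^2 - 72*a*g - 24*g^2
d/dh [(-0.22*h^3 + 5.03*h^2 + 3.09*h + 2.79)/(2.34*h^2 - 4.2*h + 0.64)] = (-0.5148*h^4 + 1.848*h^3 - 28.779*h^2 - 6.6188*h + 13.6956)/(5.4756*h^4 - 19.656*h^3 + 20.6352*h^2 - 5.376*h + 0.4096)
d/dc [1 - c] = -1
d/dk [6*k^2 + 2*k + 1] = 12*k + 2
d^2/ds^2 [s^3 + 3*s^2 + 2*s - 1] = 6*s + 6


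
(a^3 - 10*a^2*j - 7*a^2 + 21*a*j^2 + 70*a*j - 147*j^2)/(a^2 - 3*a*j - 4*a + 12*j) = (a^2 - 7*a*j - 7*a + 49*j)/(a - 4)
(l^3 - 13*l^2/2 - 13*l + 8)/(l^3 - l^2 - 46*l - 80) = (l - 1/2)/(l + 5)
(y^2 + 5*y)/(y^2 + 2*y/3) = 3*(y + 5)/(3*y + 2)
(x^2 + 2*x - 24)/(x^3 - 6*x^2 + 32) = (x + 6)/(x^2 - 2*x - 8)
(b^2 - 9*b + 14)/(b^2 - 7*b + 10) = (b - 7)/(b - 5)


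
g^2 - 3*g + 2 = (g - 2)*(g - 1)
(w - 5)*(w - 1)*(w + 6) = w^3 - 31*w + 30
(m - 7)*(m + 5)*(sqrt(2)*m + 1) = sqrt(2)*m^3 - 2*sqrt(2)*m^2 + m^2 - 35*sqrt(2)*m - 2*m - 35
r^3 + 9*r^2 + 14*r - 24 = (r - 1)*(r + 4)*(r + 6)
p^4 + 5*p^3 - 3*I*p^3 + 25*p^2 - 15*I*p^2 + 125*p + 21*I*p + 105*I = (p + 5)*(p - 7*I)*(p + I)*(p + 3*I)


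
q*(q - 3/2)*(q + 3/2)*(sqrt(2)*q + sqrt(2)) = sqrt(2)*q^4 + sqrt(2)*q^3 - 9*sqrt(2)*q^2/4 - 9*sqrt(2)*q/4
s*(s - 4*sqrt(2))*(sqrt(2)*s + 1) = sqrt(2)*s^3 - 7*s^2 - 4*sqrt(2)*s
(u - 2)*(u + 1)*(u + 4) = u^3 + 3*u^2 - 6*u - 8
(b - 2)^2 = b^2 - 4*b + 4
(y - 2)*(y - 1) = y^2 - 3*y + 2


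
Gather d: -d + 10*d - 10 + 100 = 9*d + 90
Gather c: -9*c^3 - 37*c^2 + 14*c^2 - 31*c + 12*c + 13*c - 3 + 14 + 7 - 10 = -9*c^3 - 23*c^2 - 6*c + 8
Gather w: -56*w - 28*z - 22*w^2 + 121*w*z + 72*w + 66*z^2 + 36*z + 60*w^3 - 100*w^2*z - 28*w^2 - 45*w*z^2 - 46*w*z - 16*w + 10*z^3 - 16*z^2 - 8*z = 60*w^3 + w^2*(-100*z - 50) + w*(-45*z^2 + 75*z) + 10*z^3 + 50*z^2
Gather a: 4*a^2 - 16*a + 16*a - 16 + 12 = 4*a^2 - 4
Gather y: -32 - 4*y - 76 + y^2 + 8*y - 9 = y^2 + 4*y - 117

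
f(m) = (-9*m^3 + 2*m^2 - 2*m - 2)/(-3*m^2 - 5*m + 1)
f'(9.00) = 2.90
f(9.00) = 22.37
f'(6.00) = 2.81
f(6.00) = 13.77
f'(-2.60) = -15.97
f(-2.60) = -27.85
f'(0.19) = -4242.50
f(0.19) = 40.64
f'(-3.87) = 0.36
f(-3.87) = -22.67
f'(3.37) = 2.57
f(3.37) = 6.62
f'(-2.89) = -6.90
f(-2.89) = -24.75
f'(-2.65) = -13.69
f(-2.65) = -27.11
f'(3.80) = 2.63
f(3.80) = 7.74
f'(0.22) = -246.49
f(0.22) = 9.95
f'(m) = (6*m + 5)*(-9*m^3 + 2*m^2 - 2*m - 2)/(-3*m^2 - 5*m + 1)^2 + (-27*m^2 + 4*m - 2)/(-3*m^2 - 5*m + 1) = (27*m^4 + 90*m^3 - 43*m^2 - 8*m - 12)/(9*m^4 + 30*m^3 + 19*m^2 - 10*m + 1)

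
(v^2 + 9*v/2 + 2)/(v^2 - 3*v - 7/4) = 2*(v + 4)/(2*v - 7)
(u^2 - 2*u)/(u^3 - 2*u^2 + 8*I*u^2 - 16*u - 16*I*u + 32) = u/(u^2 + 8*I*u - 16)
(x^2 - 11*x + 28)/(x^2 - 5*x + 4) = (x - 7)/(x - 1)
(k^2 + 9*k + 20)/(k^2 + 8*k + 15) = (k + 4)/(k + 3)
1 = 1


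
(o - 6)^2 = o^2 - 12*o + 36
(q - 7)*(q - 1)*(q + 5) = q^3 - 3*q^2 - 33*q + 35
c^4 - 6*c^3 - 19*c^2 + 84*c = c*(c - 7)*(c - 3)*(c + 4)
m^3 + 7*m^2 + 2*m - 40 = (m - 2)*(m + 4)*(m + 5)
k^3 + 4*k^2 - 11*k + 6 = (k - 1)^2*(k + 6)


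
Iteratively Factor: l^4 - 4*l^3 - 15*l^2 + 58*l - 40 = (l - 2)*(l^3 - 2*l^2 - 19*l + 20) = (l - 2)*(l - 1)*(l^2 - l - 20) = (l - 5)*(l - 2)*(l - 1)*(l + 4)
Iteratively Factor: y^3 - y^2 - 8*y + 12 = (y - 2)*(y^2 + y - 6) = (y - 2)*(y + 3)*(y - 2)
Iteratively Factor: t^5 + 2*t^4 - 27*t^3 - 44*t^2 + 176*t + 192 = (t - 4)*(t^4 + 6*t^3 - 3*t^2 - 56*t - 48) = (t - 4)*(t - 3)*(t^3 + 9*t^2 + 24*t + 16) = (t - 4)*(t - 3)*(t + 1)*(t^2 + 8*t + 16) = (t - 4)*(t - 3)*(t + 1)*(t + 4)*(t + 4)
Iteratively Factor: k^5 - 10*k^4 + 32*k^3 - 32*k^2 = (k - 4)*(k^4 - 6*k^3 + 8*k^2) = k*(k - 4)*(k^3 - 6*k^2 + 8*k) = k*(k - 4)^2*(k^2 - 2*k) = k^2*(k - 4)^2*(k - 2)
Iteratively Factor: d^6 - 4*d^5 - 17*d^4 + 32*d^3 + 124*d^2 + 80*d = (d + 1)*(d^5 - 5*d^4 - 12*d^3 + 44*d^2 + 80*d) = d*(d + 1)*(d^4 - 5*d^3 - 12*d^2 + 44*d + 80) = d*(d + 1)*(d + 2)*(d^3 - 7*d^2 + 2*d + 40) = d*(d - 5)*(d + 1)*(d + 2)*(d^2 - 2*d - 8) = d*(d - 5)*(d + 1)*(d + 2)^2*(d - 4)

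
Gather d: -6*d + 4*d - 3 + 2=-2*d - 1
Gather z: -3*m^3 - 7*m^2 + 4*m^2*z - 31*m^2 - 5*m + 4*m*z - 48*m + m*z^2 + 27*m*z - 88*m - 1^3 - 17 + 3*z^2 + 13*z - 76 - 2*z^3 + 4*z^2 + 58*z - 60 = -3*m^3 - 38*m^2 - 141*m - 2*z^3 + z^2*(m + 7) + z*(4*m^2 + 31*m + 71) - 154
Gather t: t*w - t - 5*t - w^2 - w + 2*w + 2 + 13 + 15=t*(w - 6) - w^2 + w + 30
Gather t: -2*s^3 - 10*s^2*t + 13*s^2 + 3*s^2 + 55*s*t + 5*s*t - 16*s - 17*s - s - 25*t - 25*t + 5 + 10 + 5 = -2*s^3 + 16*s^2 - 34*s + t*(-10*s^2 + 60*s - 50) + 20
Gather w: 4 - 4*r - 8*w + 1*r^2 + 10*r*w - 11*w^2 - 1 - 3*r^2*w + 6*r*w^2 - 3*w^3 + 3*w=r^2 - 4*r - 3*w^3 + w^2*(6*r - 11) + w*(-3*r^2 + 10*r - 5) + 3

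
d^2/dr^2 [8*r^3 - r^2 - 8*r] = 48*r - 2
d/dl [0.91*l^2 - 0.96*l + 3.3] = 1.82*l - 0.96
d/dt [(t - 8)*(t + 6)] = 2*t - 2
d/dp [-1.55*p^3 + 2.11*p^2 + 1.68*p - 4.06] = -4.65*p^2 + 4.22*p + 1.68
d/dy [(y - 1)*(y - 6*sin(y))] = y + (1 - y)*(6*cos(y) - 1) - 6*sin(y)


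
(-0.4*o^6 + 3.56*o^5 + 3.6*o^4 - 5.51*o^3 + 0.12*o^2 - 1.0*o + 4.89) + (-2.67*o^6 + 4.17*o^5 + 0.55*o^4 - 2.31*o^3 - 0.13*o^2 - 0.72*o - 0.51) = -3.07*o^6 + 7.73*o^5 + 4.15*o^4 - 7.82*o^3 - 0.01*o^2 - 1.72*o + 4.38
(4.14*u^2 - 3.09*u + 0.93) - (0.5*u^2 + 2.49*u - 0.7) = 3.64*u^2 - 5.58*u + 1.63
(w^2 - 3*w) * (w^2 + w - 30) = w^4 - 2*w^3 - 33*w^2 + 90*w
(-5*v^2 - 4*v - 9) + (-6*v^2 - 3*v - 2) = -11*v^2 - 7*v - 11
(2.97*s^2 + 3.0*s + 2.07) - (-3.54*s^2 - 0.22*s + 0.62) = 6.51*s^2 + 3.22*s + 1.45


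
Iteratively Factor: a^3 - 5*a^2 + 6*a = (a - 3)*(a^2 - 2*a) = (a - 3)*(a - 2)*(a)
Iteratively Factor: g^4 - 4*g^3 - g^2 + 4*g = (g - 1)*(g^3 - 3*g^2 - 4*g) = (g - 1)*(g + 1)*(g^2 - 4*g) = (g - 4)*(g - 1)*(g + 1)*(g)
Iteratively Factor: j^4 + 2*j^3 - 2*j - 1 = (j + 1)*(j^3 + j^2 - j - 1) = (j + 1)^2*(j^2 - 1) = (j - 1)*(j + 1)^2*(j + 1)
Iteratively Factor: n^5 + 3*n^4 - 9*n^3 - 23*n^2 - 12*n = (n + 1)*(n^4 + 2*n^3 - 11*n^2 - 12*n) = (n + 1)^2*(n^3 + n^2 - 12*n) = (n - 3)*(n + 1)^2*(n^2 + 4*n) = n*(n - 3)*(n + 1)^2*(n + 4)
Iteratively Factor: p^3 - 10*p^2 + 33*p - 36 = (p - 3)*(p^2 - 7*p + 12) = (p - 3)^2*(p - 4)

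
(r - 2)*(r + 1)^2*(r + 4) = r^4 + 4*r^3 - 3*r^2 - 14*r - 8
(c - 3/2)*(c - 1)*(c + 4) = c^3 + 3*c^2/2 - 17*c/2 + 6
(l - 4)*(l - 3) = l^2 - 7*l + 12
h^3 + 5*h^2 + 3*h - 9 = (h - 1)*(h + 3)^2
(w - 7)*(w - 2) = w^2 - 9*w + 14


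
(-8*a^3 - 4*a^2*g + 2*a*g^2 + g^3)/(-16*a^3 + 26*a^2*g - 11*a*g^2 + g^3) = (4*a^2 + 4*a*g + g^2)/(8*a^2 - 9*a*g + g^2)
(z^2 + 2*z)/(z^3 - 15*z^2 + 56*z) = (z + 2)/(z^2 - 15*z + 56)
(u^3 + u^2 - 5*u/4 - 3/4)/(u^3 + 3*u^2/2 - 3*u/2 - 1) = (u + 3/2)/(u + 2)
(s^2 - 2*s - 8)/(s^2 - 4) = (s - 4)/(s - 2)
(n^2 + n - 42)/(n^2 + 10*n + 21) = (n - 6)/(n + 3)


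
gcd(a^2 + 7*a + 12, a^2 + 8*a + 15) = a + 3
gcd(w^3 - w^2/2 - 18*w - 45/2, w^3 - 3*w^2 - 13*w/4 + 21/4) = w + 3/2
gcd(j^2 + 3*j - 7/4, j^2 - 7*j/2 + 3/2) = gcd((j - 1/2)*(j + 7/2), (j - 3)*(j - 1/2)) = j - 1/2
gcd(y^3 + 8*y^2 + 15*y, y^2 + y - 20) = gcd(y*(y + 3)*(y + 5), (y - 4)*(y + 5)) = y + 5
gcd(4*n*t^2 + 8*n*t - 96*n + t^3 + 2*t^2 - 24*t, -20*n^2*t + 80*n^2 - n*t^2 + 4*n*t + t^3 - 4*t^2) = 4*n*t - 16*n + t^2 - 4*t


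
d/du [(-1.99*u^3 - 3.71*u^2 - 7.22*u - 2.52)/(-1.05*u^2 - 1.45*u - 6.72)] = (2.0895*u^4 + 5.771*u^3 + 37.9169*u^2 + 44.5704*u + 44.8644)/(1.1025*u^4 + 3.045*u^3 + 16.2145*u^2 + 19.488*u + 45.1584)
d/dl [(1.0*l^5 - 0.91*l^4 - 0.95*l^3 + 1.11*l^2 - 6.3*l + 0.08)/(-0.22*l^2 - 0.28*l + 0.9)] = (-0.66*l^6 - 0.7196*l^5 + 5.4734*l^4 - 2.744*l^3 - 4.2618*l^2 + 2.0332*l - 5.6476)/(0.0484*l^4 + 0.1232*l^3 - 0.3176*l^2 - 0.504*l + 0.81)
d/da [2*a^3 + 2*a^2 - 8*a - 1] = 6*a^2 + 4*a - 8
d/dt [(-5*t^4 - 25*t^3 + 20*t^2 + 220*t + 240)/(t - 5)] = 5*(-3*t^4 + 10*t^3 + 79*t^2 - 40*t - 268)/(t^2 - 10*t + 25)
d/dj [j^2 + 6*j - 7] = 2*j + 6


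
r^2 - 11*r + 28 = (r - 7)*(r - 4)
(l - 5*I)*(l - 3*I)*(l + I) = l^3 - 7*I*l^2 - 7*l - 15*I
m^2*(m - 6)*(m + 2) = m^4 - 4*m^3 - 12*m^2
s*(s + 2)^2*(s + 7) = s^4 + 11*s^3 + 32*s^2 + 28*s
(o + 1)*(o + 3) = o^2 + 4*o + 3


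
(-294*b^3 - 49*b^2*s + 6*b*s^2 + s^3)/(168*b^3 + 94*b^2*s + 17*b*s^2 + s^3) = (-7*b + s)/(4*b + s)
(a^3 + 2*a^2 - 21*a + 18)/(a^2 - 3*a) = a + 5 - 6/a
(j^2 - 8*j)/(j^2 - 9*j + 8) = j/(j - 1)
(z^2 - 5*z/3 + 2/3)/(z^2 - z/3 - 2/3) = (3*z - 2)/(3*z + 2)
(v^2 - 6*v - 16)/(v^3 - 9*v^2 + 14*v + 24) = (v^2 - 6*v - 16)/(v^3 - 9*v^2 + 14*v + 24)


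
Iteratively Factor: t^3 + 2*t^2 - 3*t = (t)*(t^2 + 2*t - 3) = t*(t - 1)*(t + 3)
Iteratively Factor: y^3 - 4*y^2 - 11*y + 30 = (y - 2)*(y^2 - 2*y - 15) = (y - 2)*(y + 3)*(y - 5)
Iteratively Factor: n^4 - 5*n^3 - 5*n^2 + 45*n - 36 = (n - 3)*(n^3 - 2*n^2 - 11*n + 12) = (n - 4)*(n - 3)*(n^2 + 2*n - 3) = (n - 4)*(n - 3)*(n + 3)*(n - 1)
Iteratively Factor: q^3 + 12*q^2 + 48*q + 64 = (q + 4)*(q^2 + 8*q + 16) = (q + 4)^2*(q + 4)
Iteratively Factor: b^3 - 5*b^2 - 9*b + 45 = (b + 3)*(b^2 - 8*b + 15) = (b - 5)*(b + 3)*(b - 3)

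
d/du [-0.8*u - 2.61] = -0.800000000000000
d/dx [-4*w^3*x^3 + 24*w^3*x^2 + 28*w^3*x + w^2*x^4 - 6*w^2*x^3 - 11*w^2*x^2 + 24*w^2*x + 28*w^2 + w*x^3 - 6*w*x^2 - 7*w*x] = w*(-12*w^2*x^2 + 48*w^2*x + 28*w^2 + 4*w*x^3 - 18*w*x^2 - 22*w*x + 24*w + 3*x^2 - 12*x - 7)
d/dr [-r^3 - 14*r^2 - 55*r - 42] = -3*r^2 - 28*r - 55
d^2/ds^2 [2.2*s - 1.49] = 0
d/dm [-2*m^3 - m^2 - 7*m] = -6*m^2 - 2*m - 7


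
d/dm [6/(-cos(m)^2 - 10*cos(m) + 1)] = -12*(cos(m) + 5)*sin(m)/(sin(m)^2 - 10*cos(m))^2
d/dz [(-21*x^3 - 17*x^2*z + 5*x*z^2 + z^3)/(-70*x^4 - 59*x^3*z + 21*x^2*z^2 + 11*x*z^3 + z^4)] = (-x^2 + 6*x*z - z^2)/(100*x^4 - 60*x^3*z - 11*x^2*z^2 + 6*x*z^3 + z^4)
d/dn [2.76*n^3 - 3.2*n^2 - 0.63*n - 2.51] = 8.28*n^2 - 6.4*n - 0.63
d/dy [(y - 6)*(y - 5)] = 2*y - 11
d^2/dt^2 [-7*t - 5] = 0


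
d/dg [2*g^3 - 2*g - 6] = 6*g^2 - 2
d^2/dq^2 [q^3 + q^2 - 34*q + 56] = 6*q + 2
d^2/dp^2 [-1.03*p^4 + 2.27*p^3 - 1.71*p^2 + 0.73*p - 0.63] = -12.36*p^2 + 13.62*p - 3.42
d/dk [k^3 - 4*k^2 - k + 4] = 3*k^2 - 8*k - 1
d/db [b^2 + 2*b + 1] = 2*b + 2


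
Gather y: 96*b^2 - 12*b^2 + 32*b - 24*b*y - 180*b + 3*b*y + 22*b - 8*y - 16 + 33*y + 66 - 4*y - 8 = 84*b^2 - 126*b + y*(21 - 21*b) + 42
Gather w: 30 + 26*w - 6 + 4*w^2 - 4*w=4*w^2 + 22*w + 24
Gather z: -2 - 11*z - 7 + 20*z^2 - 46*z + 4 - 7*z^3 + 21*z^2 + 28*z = -7*z^3 + 41*z^2 - 29*z - 5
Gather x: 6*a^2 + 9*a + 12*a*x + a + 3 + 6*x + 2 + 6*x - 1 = 6*a^2 + 10*a + x*(12*a + 12) + 4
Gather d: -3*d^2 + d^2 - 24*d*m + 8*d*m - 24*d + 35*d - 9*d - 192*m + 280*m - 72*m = -2*d^2 + d*(2 - 16*m) + 16*m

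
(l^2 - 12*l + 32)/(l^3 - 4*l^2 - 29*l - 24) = (l - 4)/(l^2 + 4*l + 3)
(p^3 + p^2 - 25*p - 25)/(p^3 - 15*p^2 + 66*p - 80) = (p^2 + 6*p + 5)/(p^2 - 10*p + 16)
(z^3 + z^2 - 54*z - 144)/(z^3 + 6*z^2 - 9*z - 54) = (z - 8)/(z - 3)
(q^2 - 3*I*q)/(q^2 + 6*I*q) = (q - 3*I)/(q + 6*I)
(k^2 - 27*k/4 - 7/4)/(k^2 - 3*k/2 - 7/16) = 4*(k - 7)/(4*k - 7)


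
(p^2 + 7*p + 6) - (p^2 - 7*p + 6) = 14*p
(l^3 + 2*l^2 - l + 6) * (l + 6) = l^4 + 8*l^3 + 11*l^2 + 36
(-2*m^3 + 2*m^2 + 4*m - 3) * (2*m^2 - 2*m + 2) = -4*m^5 + 8*m^4 - 10*m^2 + 14*m - 6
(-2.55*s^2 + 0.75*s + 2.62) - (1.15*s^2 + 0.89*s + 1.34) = -3.7*s^2 - 0.14*s + 1.28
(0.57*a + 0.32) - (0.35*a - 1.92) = 0.22*a + 2.24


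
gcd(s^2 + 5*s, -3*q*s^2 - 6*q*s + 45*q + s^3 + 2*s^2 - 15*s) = s + 5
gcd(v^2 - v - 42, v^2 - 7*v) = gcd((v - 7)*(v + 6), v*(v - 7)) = v - 7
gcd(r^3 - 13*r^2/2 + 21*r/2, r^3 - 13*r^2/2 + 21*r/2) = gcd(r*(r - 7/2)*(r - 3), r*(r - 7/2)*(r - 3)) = r^3 - 13*r^2/2 + 21*r/2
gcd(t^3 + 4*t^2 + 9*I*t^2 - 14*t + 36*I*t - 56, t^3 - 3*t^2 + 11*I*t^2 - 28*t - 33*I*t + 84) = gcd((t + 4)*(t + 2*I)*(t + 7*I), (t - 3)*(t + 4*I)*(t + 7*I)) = t + 7*I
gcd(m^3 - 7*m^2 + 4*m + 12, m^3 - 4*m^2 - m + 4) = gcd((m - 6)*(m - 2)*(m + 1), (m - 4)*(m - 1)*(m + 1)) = m + 1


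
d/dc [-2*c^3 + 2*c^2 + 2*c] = -6*c^2 + 4*c + 2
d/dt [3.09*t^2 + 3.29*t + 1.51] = 6.18*t + 3.29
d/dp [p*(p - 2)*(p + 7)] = 3*p^2 + 10*p - 14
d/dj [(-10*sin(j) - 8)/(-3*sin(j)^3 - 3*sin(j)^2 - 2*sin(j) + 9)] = -2*(30*sin(j)^3 + 51*sin(j)^2 + 24*sin(j) + 53)*cos(j)/(3*sin(j)^3 + 3*sin(j)^2 + 2*sin(j) - 9)^2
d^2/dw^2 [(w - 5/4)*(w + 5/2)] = 2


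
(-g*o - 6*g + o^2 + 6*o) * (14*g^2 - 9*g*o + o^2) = -14*g^3*o - 84*g^3 + 23*g^2*o^2 + 138*g^2*o - 10*g*o^3 - 60*g*o^2 + o^4 + 6*o^3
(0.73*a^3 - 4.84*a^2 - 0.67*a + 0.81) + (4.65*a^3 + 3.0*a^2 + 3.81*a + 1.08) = 5.38*a^3 - 1.84*a^2 + 3.14*a + 1.89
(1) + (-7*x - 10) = -7*x - 9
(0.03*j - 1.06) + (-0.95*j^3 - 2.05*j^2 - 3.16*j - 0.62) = -0.95*j^3 - 2.05*j^2 - 3.13*j - 1.68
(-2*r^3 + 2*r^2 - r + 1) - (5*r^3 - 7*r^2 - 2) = -7*r^3 + 9*r^2 - r + 3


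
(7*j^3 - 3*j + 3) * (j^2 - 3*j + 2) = 7*j^5 - 21*j^4 + 11*j^3 + 12*j^2 - 15*j + 6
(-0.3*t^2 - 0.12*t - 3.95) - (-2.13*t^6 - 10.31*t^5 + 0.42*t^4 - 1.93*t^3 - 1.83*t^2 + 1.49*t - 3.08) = 2.13*t^6 + 10.31*t^5 - 0.42*t^4 + 1.93*t^3 + 1.53*t^2 - 1.61*t - 0.87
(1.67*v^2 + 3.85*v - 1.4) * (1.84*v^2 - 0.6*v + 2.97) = 3.0728*v^4 + 6.082*v^3 + 0.0739000000000001*v^2 + 12.2745*v - 4.158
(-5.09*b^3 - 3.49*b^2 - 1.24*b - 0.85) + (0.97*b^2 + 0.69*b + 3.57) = -5.09*b^3 - 2.52*b^2 - 0.55*b + 2.72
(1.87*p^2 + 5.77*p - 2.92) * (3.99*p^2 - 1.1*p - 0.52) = 7.4613*p^4 + 20.9653*p^3 - 18.9702*p^2 + 0.2116*p + 1.5184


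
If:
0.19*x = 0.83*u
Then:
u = 0.228915662650602*x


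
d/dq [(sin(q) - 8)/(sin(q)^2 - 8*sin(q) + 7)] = (16*sin(q) + cos(q)^2 - 58)*cos(q)/(sin(q)^2 - 8*sin(q) + 7)^2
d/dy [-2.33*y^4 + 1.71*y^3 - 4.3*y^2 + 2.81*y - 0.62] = -9.32*y^3 + 5.13*y^2 - 8.6*y + 2.81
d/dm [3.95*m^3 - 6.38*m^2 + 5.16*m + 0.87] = 11.85*m^2 - 12.76*m + 5.16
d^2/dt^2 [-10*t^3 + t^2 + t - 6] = 2 - 60*t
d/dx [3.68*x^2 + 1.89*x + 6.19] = 7.36*x + 1.89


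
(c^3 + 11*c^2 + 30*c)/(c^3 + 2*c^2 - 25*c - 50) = c*(c + 6)/(c^2 - 3*c - 10)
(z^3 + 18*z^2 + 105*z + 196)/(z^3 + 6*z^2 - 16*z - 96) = (z^2 + 14*z + 49)/(z^2 + 2*z - 24)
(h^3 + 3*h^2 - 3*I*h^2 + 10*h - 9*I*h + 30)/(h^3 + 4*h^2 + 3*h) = (h^2 - 3*I*h + 10)/(h*(h + 1))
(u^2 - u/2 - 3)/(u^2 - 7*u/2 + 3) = (2*u + 3)/(2*u - 3)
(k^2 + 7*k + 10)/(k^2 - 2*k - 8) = (k + 5)/(k - 4)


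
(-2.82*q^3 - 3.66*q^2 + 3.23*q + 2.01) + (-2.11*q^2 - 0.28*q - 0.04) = -2.82*q^3 - 5.77*q^2 + 2.95*q + 1.97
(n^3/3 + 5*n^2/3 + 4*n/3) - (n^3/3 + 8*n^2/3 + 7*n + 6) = -n^2 - 17*n/3 - 6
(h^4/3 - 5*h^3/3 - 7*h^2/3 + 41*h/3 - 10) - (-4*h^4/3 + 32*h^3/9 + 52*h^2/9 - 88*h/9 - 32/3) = 5*h^4/3 - 47*h^3/9 - 73*h^2/9 + 211*h/9 + 2/3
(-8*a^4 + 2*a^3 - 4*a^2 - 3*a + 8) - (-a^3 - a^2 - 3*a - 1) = -8*a^4 + 3*a^3 - 3*a^2 + 9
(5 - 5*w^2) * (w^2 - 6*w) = -5*w^4 + 30*w^3 + 5*w^2 - 30*w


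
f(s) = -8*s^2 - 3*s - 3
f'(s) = -16*s - 3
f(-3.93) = -114.77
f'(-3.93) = 59.88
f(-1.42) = -14.87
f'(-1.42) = 19.72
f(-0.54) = -3.71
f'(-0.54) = 5.64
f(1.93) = -38.59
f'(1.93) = -33.88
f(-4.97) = -185.70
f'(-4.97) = 76.52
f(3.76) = -127.38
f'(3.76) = -63.16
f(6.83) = -396.68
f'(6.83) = -112.28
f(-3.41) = -85.79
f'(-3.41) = 51.56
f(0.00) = -3.00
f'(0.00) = -3.00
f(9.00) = -678.00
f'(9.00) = -147.00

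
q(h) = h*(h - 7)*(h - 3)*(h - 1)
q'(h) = h*(h - 7)*(h - 3) + h*(h - 7)*(h - 1) + h*(h - 3)*(h - 1) + (h - 7)*(h - 3)*(h - 1) = 4*h^3 - 33*h^2 + 62*h - 21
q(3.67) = -21.86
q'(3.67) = -40.21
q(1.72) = 8.37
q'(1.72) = 8.37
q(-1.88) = 234.63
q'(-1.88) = -280.77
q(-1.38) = 120.55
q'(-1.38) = -179.92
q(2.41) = 9.20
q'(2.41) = -7.26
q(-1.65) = 175.87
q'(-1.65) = -231.11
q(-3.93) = 1467.55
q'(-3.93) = -1017.14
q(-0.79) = 41.75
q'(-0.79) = -92.55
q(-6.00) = 4914.00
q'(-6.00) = -2445.00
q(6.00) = -90.00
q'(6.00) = 27.00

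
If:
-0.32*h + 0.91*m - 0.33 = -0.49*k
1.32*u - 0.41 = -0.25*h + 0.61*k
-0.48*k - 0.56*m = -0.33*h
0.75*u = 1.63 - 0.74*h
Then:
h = 2.09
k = 0.42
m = 0.87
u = 0.11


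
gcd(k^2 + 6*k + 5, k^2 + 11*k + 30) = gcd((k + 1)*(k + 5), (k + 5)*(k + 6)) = k + 5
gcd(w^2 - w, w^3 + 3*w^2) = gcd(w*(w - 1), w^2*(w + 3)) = w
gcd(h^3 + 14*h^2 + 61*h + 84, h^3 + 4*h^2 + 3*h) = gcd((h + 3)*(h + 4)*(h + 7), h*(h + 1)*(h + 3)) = h + 3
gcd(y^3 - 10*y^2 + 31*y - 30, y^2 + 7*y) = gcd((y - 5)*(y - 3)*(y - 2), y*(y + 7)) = 1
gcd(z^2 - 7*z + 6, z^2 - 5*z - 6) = z - 6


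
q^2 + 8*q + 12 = (q + 2)*(q + 6)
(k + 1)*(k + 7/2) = k^2 + 9*k/2 + 7/2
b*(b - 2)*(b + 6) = b^3 + 4*b^2 - 12*b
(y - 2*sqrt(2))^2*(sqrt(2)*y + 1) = sqrt(2)*y^3 - 7*y^2 + 4*sqrt(2)*y + 8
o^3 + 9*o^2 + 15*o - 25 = (o - 1)*(o + 5)^2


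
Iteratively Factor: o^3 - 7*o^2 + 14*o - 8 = (o - 1)*(o^2 - 6*o + 8) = (o - 2)*(o - 1)*(o - 4)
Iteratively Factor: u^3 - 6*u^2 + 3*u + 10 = (u + 1)*(u^2 - 7*u + 10) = (u - 5)*(u + 1)*(u - 2)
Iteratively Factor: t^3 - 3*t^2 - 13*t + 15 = (t + 3)*(t^2 - 6*t + 5) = (t - 5)*(t + 3)*(t - 1)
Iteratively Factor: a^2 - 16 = (a + 4)*(a - 4)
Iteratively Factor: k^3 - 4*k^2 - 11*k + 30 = (k - 5)*(k^2 + k - 6) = (k - 5)*(k + 3)*(k - 2)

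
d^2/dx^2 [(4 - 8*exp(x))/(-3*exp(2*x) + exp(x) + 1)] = (72*exp(4*x) - 120*exp(3*x) + 180*exp(2*x) - 60*exp(x) + 12)*exp(x)/(27*exp(6*x) - 27*exp(5*x) - 18*exp(4*x) + 17*exp(3*x) + 6*exp(2*x) - 3*exp(x) - 1)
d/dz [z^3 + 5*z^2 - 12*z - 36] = 3*z^2 + 10*z - 12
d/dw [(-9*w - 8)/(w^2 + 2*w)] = (9*w^2 + 16*w + 16)/(w^2*(w^2 + 4*w + 4))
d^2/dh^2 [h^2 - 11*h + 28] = 2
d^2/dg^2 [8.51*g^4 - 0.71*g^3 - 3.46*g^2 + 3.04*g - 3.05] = 102.12*g^2 - 4.26*g - 6.92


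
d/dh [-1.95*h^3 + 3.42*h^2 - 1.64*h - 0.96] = -5.85*h^2 + 6.84*h - 1.64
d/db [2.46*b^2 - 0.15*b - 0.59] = 4.92*b - 0.15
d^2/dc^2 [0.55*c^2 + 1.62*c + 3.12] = 1.10000000000000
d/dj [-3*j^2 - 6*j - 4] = -6*j - 6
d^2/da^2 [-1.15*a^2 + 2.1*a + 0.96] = -2.30000000000000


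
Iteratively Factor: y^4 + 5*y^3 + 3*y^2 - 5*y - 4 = (y + 1)*(y^3 + 4*y^2 - y - 4) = (y + 1)*(y + 4)*(y^2 - 1) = (y - 1)*(y + 1)*(y + 4)*(y + 1)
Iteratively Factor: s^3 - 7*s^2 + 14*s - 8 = (s - 4)*(s^2 - 3*s + 2) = (s - 4)*(s - 1)*(s - 2)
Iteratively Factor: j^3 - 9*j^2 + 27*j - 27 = (j - 3)*(j^2 - 6*j + 9) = (j - 3)^2*(j - 3)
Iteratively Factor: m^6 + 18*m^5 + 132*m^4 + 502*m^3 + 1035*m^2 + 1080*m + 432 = (m + 4)*(m^5 + 14*m^4 + 76*m^3 + 198*m^2 + 243*m + 108) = (m + 3)*(m + 4)*(m^4 + 11*m^3 + 43*m^2 + 69*m + 36) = (m + 3)*(m + 4)^2*(m^3 + 7*m^2 + 15*m + 9) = (m + 3)^2*(m + 4)^2*(m^2 + 4*m + 3) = (m + 3)^3*(m + 4)^2*(m + 1)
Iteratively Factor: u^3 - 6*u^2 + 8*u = (u)*(u^2 - 6*u + 8) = u*(u - 2)*(u - 4)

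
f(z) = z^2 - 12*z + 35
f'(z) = 2*z - 12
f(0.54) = 28.81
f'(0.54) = -10.92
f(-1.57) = 56.30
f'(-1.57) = -15.14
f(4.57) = 1.04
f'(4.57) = -2.86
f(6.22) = -0.95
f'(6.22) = 0.44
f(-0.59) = 42.43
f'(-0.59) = -13.18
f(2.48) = 11.39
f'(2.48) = -7.04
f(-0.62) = 42.82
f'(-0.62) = -13.24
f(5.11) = -0.21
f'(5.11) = -1.78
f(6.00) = -1.00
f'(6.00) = 0.00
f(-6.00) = 143.00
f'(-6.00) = -24.00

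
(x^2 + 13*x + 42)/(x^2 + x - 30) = (x + 7)/(x - 5)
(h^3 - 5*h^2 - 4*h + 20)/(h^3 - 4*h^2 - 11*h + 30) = (h + 2)/(h + 3)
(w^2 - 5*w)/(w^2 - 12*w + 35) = w/(w - 7)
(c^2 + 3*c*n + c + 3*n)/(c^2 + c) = (c + 3*n)/c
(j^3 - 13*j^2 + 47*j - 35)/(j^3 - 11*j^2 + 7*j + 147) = (j^2 - 6*j + 5)/(j^2 - 4*j - 21)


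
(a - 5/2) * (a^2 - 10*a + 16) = a^3 - 25*a^2/2 + 41*a - 40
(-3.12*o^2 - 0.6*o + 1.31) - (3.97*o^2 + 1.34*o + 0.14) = -7.09*o^2 - 1.94*o + 1.17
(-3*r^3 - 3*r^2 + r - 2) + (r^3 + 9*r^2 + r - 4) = -2*r^3 + 6*r^2 + 2*r - 6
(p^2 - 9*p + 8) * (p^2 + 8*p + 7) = p^4 - p^3 - 57*p^2 + p + 56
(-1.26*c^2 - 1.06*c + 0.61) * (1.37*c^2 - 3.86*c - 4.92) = -1.7262*c^4 + 3.4114*c^3 + 11.1265*c^2 + 2.8606*c - 3.0012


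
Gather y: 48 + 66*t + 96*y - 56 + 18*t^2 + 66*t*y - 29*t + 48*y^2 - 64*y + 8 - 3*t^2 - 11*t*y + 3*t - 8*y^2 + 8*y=15*t^2 + 40*t + 40*y^2 + y*(55*t + 40)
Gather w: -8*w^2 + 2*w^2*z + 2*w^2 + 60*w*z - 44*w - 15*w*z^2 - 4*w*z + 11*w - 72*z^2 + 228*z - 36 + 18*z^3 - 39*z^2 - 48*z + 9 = w^2*(2*z - 6) + w*(-15*z^2 + 56*z - 33) + 18*z^3 - 111*z^2 + 180*z - 27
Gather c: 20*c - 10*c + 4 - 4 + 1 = 10*c + 1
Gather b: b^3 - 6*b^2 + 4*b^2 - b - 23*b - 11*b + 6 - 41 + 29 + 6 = b^3 - 2*b^2 - 35*b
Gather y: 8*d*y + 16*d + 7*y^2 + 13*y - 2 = 16*d + 7*y^2 + y*(8*d + 13) - 2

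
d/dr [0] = 0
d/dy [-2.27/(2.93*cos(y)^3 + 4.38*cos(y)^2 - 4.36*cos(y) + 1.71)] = (-19.9533*cos(y)^2 - 19.8852*cos(y) + 9.8972)*sin(y)/(2.93*cos(y)^3 + 4.38*cos(y)^2 - 4.36*cos(y) + 1.71)^2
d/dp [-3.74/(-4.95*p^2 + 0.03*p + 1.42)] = (0.1122 - 37.026*p)/(-4.95*p^2 + 0.03*p + 1.42)^2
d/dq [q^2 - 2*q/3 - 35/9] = 2*q - 2/3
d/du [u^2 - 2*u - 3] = 2*u - 2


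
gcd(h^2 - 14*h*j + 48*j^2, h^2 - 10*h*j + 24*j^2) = h - 6*j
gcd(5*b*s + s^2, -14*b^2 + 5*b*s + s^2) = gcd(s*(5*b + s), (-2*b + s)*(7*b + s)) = 1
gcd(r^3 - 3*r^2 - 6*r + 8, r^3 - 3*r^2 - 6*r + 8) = r^3 - 3*r^2 - 6*r + 8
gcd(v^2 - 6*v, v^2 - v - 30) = v - 6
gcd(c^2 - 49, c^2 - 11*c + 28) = c - 7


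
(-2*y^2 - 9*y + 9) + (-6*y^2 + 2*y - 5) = -8*y^2 - 7*y + 4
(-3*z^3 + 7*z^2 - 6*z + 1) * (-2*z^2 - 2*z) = 6*z^5 - 8*z^4 - 2*z^3 + 10*z^2 - 2*z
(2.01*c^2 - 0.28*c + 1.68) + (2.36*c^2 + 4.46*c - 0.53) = 4.37*c^2 + 4.18*c + 1.15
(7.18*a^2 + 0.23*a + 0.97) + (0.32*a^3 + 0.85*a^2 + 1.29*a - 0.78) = 0.32*a^3 + 8.03*a^2 + 1.52*a + 0.19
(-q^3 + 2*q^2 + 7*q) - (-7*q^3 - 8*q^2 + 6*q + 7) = 6*q^3 + 10*q^2 + q - 7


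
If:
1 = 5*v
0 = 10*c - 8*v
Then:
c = 4/25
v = 1/5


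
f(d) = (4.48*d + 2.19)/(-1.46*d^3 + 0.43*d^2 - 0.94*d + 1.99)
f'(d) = (4.48*d + 2.19)*(4.38*d^2 - 0.86*d + 0.94)/(-1.46*d^3 + 0.43*d^2 - 0.94*d + 1.99)^2 + 4.48/(-1.46*d^3 + 0.43*d^2 - 0.94*d + 1.99)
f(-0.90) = -0.43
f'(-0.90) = 0.52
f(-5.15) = -0.10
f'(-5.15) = -0.03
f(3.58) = -0.29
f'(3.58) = 0.18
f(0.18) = 1.64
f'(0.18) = 3.29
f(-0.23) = 0.52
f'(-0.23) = 2.31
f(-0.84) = -0.40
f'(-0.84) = 0.66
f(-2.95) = -0.24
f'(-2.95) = -0.12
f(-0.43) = 0.10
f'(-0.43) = 1.81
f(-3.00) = -0.23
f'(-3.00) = -0.12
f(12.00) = -0.02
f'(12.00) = 0.00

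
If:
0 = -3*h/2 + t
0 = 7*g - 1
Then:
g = 1/7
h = 2*t/3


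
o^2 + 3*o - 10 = (o - 2)*(o + 5)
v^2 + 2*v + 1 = (v + 1)^2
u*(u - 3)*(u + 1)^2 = u^4 - u^3 - 5*u^2 - 3*u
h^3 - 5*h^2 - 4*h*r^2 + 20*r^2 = (h - 5)*(h - 2*r)*(h + 2*r)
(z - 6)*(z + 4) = z^2 - 2*z - 24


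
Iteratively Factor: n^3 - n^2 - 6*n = (n - 3)*(n^2 + 2*n) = (n - 3)*(n + 2)*(n)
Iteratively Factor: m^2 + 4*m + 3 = (m + 3)*(m + 1)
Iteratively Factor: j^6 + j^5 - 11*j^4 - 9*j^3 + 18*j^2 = (j)*(j^5 + j^4 - 11*j^3 - 9*j^2 + 18*j) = j*(j - 1)*(j^4 + 2*j^3 - 9*j^2 - 18*j) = j*(j - 1)*(j + 2)*(j^3 - 9*j) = j*(j - 1)*(j + 2)*(j + 3)*(j^2 - 3*j) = j*(j - 3)*(j - 1)*(j + 2)*(j + 3)*(j)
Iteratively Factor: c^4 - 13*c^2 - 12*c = (c - 4)*(c^3 + 4*c^2 + 3*c) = c*(c - 4)*(c^2 + 4*c + 3) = c*(c - 4)*(c + 1)*(c + 3)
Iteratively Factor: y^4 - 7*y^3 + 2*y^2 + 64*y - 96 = (y - 2)*(y^3 - 5*y^2 - 8*y + 48) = (y - 4)*(y - 2)*(y^2 - y - 12) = (y - 4)*(y - 2)*(y + 3)*(y - 4)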